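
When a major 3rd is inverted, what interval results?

m6

Inverted interval numbers add to nine, so a third pairs with a sixth (3 + 6 = 9).
And major becomes minor under inversion, so we get a minor sixth.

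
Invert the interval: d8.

A1

Interval numbers invert to sum to nine: 8 + 1 = 9, so an octave inverts to a unison.
Quality inverts too: diminished becomes augmented. That makes the inversion an augmented unison.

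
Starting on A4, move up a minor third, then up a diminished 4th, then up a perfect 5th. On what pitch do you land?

Up a minor third from A4: C5 (3 semitones up).
A diminished fourth up from C5 is Fb5.
Up a perfect fifth from Fb5: Cb6 (7 semitones up).

Cb6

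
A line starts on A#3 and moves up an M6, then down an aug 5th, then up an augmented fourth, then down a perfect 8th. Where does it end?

Up a major sixth from A#3: F##4 (9 semitones up).
Down an augmented fifth from F##4: B3 (8 semitones down).
B3 up an augmented fourth → E#4 (6 semitones).
Down a perfect octave from E#4: E#3 (12 semitones down).

E#3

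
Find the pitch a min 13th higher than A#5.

Counting six letter names plus an octave up from A lands on F.
Moving 20 semitones up from A#5 (the size of a minor thirteenth) reaches F#7.

F#7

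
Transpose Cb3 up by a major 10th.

The tenth's letter: C up three letter names plus an octave → E.
A major tenth is 16 semitones; 16 semitones up from Cb3 gives Eb4.

Eb4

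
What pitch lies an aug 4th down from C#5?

Four letter names down from C: G.
An augmented fourth is 6 semitones; 6 semitones down from C#5 gives G4.

G4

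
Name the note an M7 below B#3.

The seventh takes the letter from B down to C.
Moving 11 semitones down from B#3 (the size of a major seventh) reaches C#3.

C#3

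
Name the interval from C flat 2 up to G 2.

augmented 5th

C to G spans five letter names (C-D-E-F-G) — that makes it a fifth of some quality.
A perfect fifth would be 7 semitones; Cb2 to G2 is 8, one semitone wider, so the interval is augmented.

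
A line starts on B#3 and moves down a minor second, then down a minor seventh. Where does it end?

Down a minor second from B#3: A##3 (1 semitone down).
Down a minor seventh from A##3: B##2 (10 semitones down).

B##2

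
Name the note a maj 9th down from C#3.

Two letters down from C (plus an octave) reaches B.
Moving 14 semitones down from C#3 (the size of a major ninth) reaches B1.

B1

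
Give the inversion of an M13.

First reduce the compound major thirteenth to its simple form, a major sixth.
The rule of nine gives the new number: 9 − 6 = 3, so a sixth becomes a third.
And major becomes minor under inversion, so we get a minor third.

minor third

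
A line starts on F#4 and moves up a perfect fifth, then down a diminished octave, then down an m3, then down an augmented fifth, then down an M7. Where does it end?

A perfect fifth up from F#4 is C#5.
C#5 down a diminished octave → C##4 (11 semitones).
A minor third down from C##4 is A##3.
Down an augmented fifth from A##3: D#3 (8 semitones down).
A major seventh down from D#3 is E2.

E2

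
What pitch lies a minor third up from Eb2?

The third takes the letter from E up to G.
A minor third spans 3 semitones, so from Eb2 the target pitch is Gb2.

Gb2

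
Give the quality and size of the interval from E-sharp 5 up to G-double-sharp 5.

E to G spans three letter names (E-F-G), so the interval is some kind of third.
The major third spans 4 semitones, and E#5 to G##5 is exactly 4 semitones — so this is a major third.

major third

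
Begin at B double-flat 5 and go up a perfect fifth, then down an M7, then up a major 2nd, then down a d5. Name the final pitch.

D flat 5

Up a perfect fifth from Bbb5: Fb6 (7 semitones up).
Fb6 down a major seventh → Gbb5 (11 semitones).
Gbb5 up a major second → Abb5 (2 semitones).
Abb5 down a diminished fifth → Db5 (6 semitones).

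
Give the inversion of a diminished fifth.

The rule of nine gives the new number: 9 − 5 = 4, so a fifth becomes a fourth.
Quality inverts too: diminished becomes augmented. That makes the inversion an augmented fourth.

augmented fourth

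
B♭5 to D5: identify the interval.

minor sixth

Descending from Bb5 to D5 is the same interval as ascending D5 to Bb5.
D to B spans six letter names (D-E-F-G-A-B), so the interval is some kind of sixth.
A major sixth would be 9 semitones, but D5 to Bb5 is 8 — one semitone narrower, making it a minor sixth.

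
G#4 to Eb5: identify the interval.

G to E spans six letter names (G-A-B-C-D-E) — that makes it a sixth of some quality.
A major sixth would be 9 semitones; G#4 to Eb5 is 7, two semitones narrower, so the interval is diminished.

d6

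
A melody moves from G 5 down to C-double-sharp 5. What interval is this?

doubly diminished fifth

Descending from G5 to C##5 is the same interval as ascending C##5 to G5.
C to G spans five letter names (C-D-E-F-G), so the interval is some kind of fifth.
The perfect fifth is 7 semitones; here we have 5, two semitones narrower: doubly diminished.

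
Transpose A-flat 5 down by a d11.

E 4

Four letters down from A (plus an octave) reaches E.
Moving 16 semitones down from Ab5 (the size of a diminished eleventh) reaches E4.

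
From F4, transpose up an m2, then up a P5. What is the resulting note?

Db5

F4 up a minor second → Gb4 (1 semitone).
Up a perfect fifth from Gb4: Db5 (7 semitones up).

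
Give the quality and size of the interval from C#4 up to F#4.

C to F spans four letter names (C-D-E-F), so the interval is some kind of fourth.
Counting semitones, C#4→F#4 is 5, which is the perfect fourth.

perfect fourth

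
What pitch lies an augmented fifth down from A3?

The fifth takes the letter from A down to D.
Moving 8 semitones down from A3 (the size of an augmented fifth) reaches Db3.

Db3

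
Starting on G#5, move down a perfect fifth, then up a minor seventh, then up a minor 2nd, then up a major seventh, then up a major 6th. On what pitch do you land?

A perfect fifth down from G#5 is C#5.
A minor seventh up from C#5 is B5.
A minor second up from B5 is C6.
Up a major seventh from C6: B6 (11 semitones up).
A major sixth up from B6 is G#7.

G#7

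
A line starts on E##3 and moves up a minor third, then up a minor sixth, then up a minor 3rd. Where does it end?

Up a minor third from E##3: G##3 (3 semitones up).
A minor sixth up from G##3 is E#4.
E#4 up a minor third → G#4 (3 semitones).

G#4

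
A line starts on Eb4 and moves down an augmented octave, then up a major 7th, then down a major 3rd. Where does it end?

Bbb3

An augmented octave down from Eb4 is Ebb3.
Up a major seventh from Ebb3: Db4 (11 semitones up).
Db4 down a major third → Bbb3 (4 semitones).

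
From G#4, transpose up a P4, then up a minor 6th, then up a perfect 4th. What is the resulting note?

D6

A perfect fourth up from G#4 is C#5.
C#5 up a minor sixth → A5 (8 semitones).
A perfect fourth up from A5 is D6.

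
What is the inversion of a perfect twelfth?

perfect fourth

First reduce the compound perfect twelfth to its simple form, a perfect fifth.
Interval numbers invert to sum to nine: 5 + 4 = 9, so a fifth inverts to a fourth.
The quality also flips — perfect stays perfect — giving a perfect fourth.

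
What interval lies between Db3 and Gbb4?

diminished eleventh

D to G spans four letter names (D-E-F-G), plus an octave — that makes it an eleventh of some quality.
Db3 to Gbb4 spans 16 semitones — one semitone narrower than the perfect eleventh (17) — giving a diminished eleventh.
(Equivalently, a compound diminished fourth: a diminished fourth plus an octave.)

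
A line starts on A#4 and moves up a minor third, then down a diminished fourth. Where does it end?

G##4

A#4 up a minor third → C#5 (3 semitones).
Down a diminished fourth from C#5: G##4 (4 semitones down).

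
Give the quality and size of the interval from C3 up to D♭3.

m2

C to D spans two letter names (C-D), so the interval is some kind of second.
At 1 semitone, C3→Db3 falls one short of a major second: minor.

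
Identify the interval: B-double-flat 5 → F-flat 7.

perfect twelfth

B to F spans five letter names (B-C-D-E-F), plus an octave — that makes it a twelfth of some quality.
Bbb5 to Fb7 is 19 semitones, matching the perfect twelfth exactly, so the quality is perfect.
(Equivalently, a compound perfect fifth: a perfect fifth plus an octave.)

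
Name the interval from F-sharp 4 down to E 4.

M2

Descending from F#4 to E4 is the same interval as ascending E4 to F#4.
E to F spans two letter names (E-F) — that makes it a second of some quality.
Counting semitones, E4→F#4 is 2, which is the major second.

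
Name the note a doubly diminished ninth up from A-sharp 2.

B-double-flat 3

Two letters up from A (plus an octave) reaches B.
A doubly diminished ninth spans 11 semitones, so from A#2 the target pitch is Bbb3.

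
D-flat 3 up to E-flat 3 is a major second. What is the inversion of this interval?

m7

The rule of nine gives the new number: 9 − 2 = 7, so a second becomes a seventh.
And major becomes minor under inversion, so we get a minor seventh.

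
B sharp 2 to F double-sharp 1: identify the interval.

Descending from B#2 to F##1 is the same interval as ascending F##1 to B#2.
F to B spans four letter names (F-G-A-B), plus an octave: an eleventh.
The perfect eleventh spans 17 semitones, and F##1 to B#2 is exactly 17 semitones — so this is a perfect eleventh.
(Equivalently, a compound perfect fourth: a perfect fourth plus an octave.)

perfect eleventh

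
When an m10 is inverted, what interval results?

M6

First reduce the compound minor tenth to its simple form, a minor third.
Interval numbers invert to sum to nine: 3 + 6 = 9, so a third inverts to a sixth.
Quality inverts too: minor becomes major. That makes the inversion a major sixth.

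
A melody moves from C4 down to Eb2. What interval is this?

Descending from C4 to Eb2 is the same interval as ascending Eb2 to C4.
E to C spans six letter names (E-F-G-A-B-C), plus an octave: a thirteenth.
Counting semitones, Eb2→C4 is 21, which is the major thirteenth.
(Equivalently, a compound major sixth: a major sixth plus an octave.)

major thirteenth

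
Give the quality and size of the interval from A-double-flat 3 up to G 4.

A to G spans seven letter names (A-B-C-D-E-F-G), so the interval is some kind of seventh.
A major seventh would be 11 semitones; Abb3 to G4 is 12, one semitone wider, so the interval is augmented.

augmented 7th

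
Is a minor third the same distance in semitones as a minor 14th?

No

A minor third spans 3 semitones; a minor fourteenth spans 22 semitones. They differ by 19.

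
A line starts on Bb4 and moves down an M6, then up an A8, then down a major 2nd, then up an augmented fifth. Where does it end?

G#5

A major sixth down from Bb4 is Db4.
Up an augmented octave from Db4: D5 (13 semitones up).
Down a major second from D5: C5 (2 semitones down).
Up an augmented fifth from C5: G#5 (8 semitones up).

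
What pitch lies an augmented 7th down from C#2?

Counting seven letter names down from C lands on D.
An augmented seventh spans 12 semitones, so from C#2 the target pitch is Db1.

Db1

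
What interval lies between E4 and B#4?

E to B spans five letter names (E-F-G-A-B), so the interval is some kind of fifth.
E4 to B#4 spans 8 semitones — one semitone wider than the perfect fifth (7) — giving an augmented fifth.

augmented fifth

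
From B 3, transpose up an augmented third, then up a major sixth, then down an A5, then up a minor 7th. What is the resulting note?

D sharp 5

B3 up an augmented third → D##4 (5 semitones).
Up a major sixth from D##4: B##4 (9 semitones up).
An augmented fifth down from B##4 is E#4.
A minor seventh up from E#4 is D#5.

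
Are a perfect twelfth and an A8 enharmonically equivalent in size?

No

19 semitones (perfect twelfth) vs 13 semitones (augmented octave): not equal.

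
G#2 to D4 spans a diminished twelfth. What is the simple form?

Take out an octave (7 from the number): 12 − 7 = 5.
That makes a diminished twelfth a compound diminished fifth — an octave plus a diminished fifth.

d5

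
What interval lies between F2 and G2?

major second

F to G spans two letter names (F-G), so the interval is some kind of second.
Counting semitones, F2→G2 is 2, which is the major second.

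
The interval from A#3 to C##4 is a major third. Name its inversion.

minor 6th

Interval numbers invert to sum to nine: 3 + 6 = 9, so a third inverts to a sixth.
Quality inverts too: major becomes minor. That makes the inversion a minor sixth.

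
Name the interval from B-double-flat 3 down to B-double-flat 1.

Descending from Bbb3 to Bbb1 is the same interval as ascending Bbb1 to Bbb3.
B to B is the same letter name, plus 2 octaves: a fifteenth.
The perfect fifteenth spans 24 semitones, and Bbb1 to Bbb3 is exactly 24 semitones — so this is a perfect fifteenth.
(Equivalently, a compound perfect octave: a perfect octave plus an octave.)

perfect fifteenth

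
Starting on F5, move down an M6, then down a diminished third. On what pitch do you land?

F5 down a major sixth → Ab4 (9 semitones).
Down a diminished third from Ab4: F#4 (2 semitones down).

F#4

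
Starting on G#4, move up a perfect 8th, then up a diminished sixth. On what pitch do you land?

G#4 up a perfect octave → G#5 (12 semitones).
G#5 up a diminished sixth → Eb6 (7 semitones).

Eb6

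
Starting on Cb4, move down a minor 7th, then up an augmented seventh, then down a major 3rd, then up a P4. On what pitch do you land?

Down a minor seventh from Cb4: Db3 (10 semitones down).
An augmented seventh up from Db3 is C#4.
A major third down from C#4 is A3.
A perfect fourth up from A3 is D4.

D4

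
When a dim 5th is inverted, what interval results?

A4

Inverted interval numbers add to nine, so a fifth pairs with a fourth (5 + 4 = 9).
The quality also flips — diminished becomes augmented — giving an augmented fourth.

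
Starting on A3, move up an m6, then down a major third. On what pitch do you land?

A minor sixth up from A3 is F4.
A major third down from F4 is Db4.

Db4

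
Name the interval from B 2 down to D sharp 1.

Descending from B2 to D#1 is the same interval as ascending D#1 to B2.
D to B spans six letter names (D-E-F-G-A-B), plus an octave, so the interval is some kind of thirteenth.
A major thirteenth would be 21 semitones, but D#1 to B2 is 20 — one semitone narrower, making it a minor thirteenth.
(Equivalently, a compound minor sixth: a minor sixth plus an octave.)

minor thirteenth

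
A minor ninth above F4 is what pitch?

The ninth's letter: F up two letter names plus an octave → G.
A minor ninth is 13 semitones; 13 semitones up from F4 gives Gb5.

Gb5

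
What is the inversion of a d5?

augmented 4th

The rule of nine gives the new number: 9 − 5 = 4, so a fifth becomes a fourth.
And diminished becomes augmented under inversion, so we get an augmented fourth.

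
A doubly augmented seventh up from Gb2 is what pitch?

F##3

The seventh takes the letter from G up to F.
A doubly augmented seventh spans 13 semitones, so from Gb2 the target pitch is F##3.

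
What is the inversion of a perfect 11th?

perfect fifth

First reduce the compound perfect eleventh to its simple form, a perfect fourth.
The rule of nine gives the new number: 9 − 4 = 5, so a fourth becomes a fifth.
The quality also flips — perfect stays perfect — giving a perfect fifth.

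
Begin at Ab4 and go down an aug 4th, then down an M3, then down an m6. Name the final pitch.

Ebb3

Down an augmented fourth from Ab4: Ebb4 (6 semitones down).
A major third down from Ebb4 is Cbb4.
Cbb4 down a minor sixth → Ebb3 (8 semitones).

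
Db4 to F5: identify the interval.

major 10th

D to F spans three letter names (D-E-F), plus an octave — that makes it a tenth of some quality.
Counting semitones, Db4→F5 is 16, which is the major tenth.
(Equivalently, a compound major third: a major third plus an octave.)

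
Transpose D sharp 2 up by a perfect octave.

For an octave the letter name doesn't change: still D, an octave up.
Moving 12 semitones up from D#2 (the size of a perfect octave) reaches D#3.

D sharp 3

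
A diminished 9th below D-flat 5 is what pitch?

Two letters down from D (plus an octave) reaches C.
Moving 12 semitones down from Db5 (the size of a diminished ninth) reaches C#4.

C-sharp 4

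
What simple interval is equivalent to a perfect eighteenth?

Take out 2 octaves (14 from the number): 18 − 14 = 4.
Quality carries through unchanged, so the simple form is a perfect fourth.

perfect 4th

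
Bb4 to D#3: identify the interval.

Descending from Bb4 to D#3 is the same interval as ascending D#3 to Bb4.
D to B spans six letter names (D-E-F-G-A-B), plus an octave, so the interval is some kind of thirteenth.
The major thirteenth is 21 semitones; here we have 19, two semitones narrower: diminished.
(Equivalently, a compound diminished sixth: a diminished sixth plus an octave.)

diminished thirteenth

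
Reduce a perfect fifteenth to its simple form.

perfect octave

Each octave removed subtracts seven from the number: 15 − 7 = 8.
So a perfect fifteenth is an octave plus a perfect octave. The quality is unchanged.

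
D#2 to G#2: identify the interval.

D to G spans four letter names (D-E-F-G) — that makes it a fourth of some quality.
Counting semitones, D#2→G#2 is 5, which is the perfect fourth.

perfect 4th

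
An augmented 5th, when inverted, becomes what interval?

diminished fourth

The rule of nine gives the new number: 9 − 5 = 4, so a fifth becomes a fourth.
The quality also flips — augmented becomes diminished — giving a diminished fourth.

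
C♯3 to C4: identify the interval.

diminished octave

C to C is the same letter name, plus an octave, so the interval is some kind of octave.
The perfect octave is 12 semitones; here we have 11, one semitone narrower: diminished.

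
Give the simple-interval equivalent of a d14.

diminished 7th

Subtracting seven from the interval number removes an octave: 14 − 7 = 7.
So a diminished fourteenth is an octave plus a diminished seventh. The quality is unchanged.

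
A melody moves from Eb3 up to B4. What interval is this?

E to B spans five letter names (E-F-G-A-B), plus an octave, so the interval is some kind of twelfth.
The perfect twelfth is 19 semitones; here we have 20, one semitone wider: augmented.
(Equivalently, a compound augmented fifth: an augmented fifth plus an octave.)

augmented twelfth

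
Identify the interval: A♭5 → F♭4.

major tenth

Descending from Ab5 to Fb4 is the same interval as ascending Fb4 to Ab5.
F to A spans three letter names (F-G-A), plus an octave: a tenth.
Counting semitones, Fb4→Ab5 is 16, which is the major tenth.
(Equivalently, a compound major third: a major third plus an octave.)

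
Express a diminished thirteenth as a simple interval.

Take out an octave (7 from the number): 13 − 7 = 6.
So a diminished thirteenth is an octave plus a diminished sixth. The quality is unchanged.

d6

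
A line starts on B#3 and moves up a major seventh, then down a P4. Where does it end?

E##4

Up a major seventh from B#3: A##4 (11 semitones up).
A perfect fourth down from A##4 is E##4.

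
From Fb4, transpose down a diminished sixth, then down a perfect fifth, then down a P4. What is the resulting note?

A diminished sixth down from Fb4 is A3.
Down a perfect fifth from A3: D3 (7 semitones down).
Down a perfect fourth from D3: A2 (5 semitones down).

A2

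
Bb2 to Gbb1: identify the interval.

augmented 10th

Descending from Bb2 to Gbb1 is the same interval as ascending Gbb1 to Bb2.
G to B spans three letter names (G-A-B), plus an octave, so the interval is some kind of tenth.
A major tenth would be 16 semitones; Gbb1 to Bb2 is 17, one semitone wider, so the interval is augmented.
(Equivalently, a compound augmented third: an augmented third plus an octave.)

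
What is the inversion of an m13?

First reduce the compound minor thirteenth to its simple form, a minor sixth.
Inverted interval numbers add to nine, so a sixth pairs with a third (6 + 3 = 9).
The quality also flips — minor becomes major — giving a major third.

major third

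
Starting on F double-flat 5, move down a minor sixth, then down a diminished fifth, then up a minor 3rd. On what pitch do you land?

Down a minor sixth from Fbb5: Abb4 (8 semitones down).
A diminished fifth down from Abb4 is Db4.
Up a minor third from Db4: Fb4 (3 semitones up).

F flat 4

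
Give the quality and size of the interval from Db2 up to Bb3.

major thirteenth

D to B spans six letter names (D-E-F-G-A-B), plus an octave — that makes it a thirteenth of some quality.
The major thirteenth spans 21 semitones, and Db2 to Bb3 is exactly 21 semitones — so this is a major thirteenth.
(Equivalently, a compound major sixth: a major sixth plus an octave.)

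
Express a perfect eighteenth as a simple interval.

P4

Each octave removed subtracts seven from the number: 18 − 14 = 4.
Quality carries through unchanged, so the simple form is a perfect fourth.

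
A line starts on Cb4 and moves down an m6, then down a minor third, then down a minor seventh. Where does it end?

D2

A minor sixth down from Cb4 is Eb3.
A minor third down from Eb3 is C3.
C3 down a minor seventh → D2 (10 semitones).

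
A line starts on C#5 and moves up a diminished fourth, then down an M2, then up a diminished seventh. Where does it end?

C#5 up a diminished fourth → F5 (4 semitones).
A major second down from F5 is Eb5.
A diminished seventh up from Eb5 is Dbb6.

Dbb6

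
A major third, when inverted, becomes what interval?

Interval numbers invert to sum to nine: 3 + 6 = 9, so a third inverts to a sixth.
The quality also flips — major becomes minor — giving a minor sixth.

minor 6th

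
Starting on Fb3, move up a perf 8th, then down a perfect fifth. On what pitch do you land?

Bbb3

A perfect octave up from Fb3 is Fb4.
Fb4 down a perfect fifth → Bbb3 (7 semitones).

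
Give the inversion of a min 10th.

major 6th

First reduce the compound minor tenth to its simple form, a minor third.
Inverted interval numbers add to nine, so a third pairs with a sixth (3 + 6 = 9).
And minor becomes major under inversion, so we get a major sixth.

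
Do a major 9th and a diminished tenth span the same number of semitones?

A major ninth = 14 semitones = a diminished tenth; enharmonically equal.

Yes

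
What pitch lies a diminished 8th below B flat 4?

The letter stays B (same as the start), shifted an octave down.
Moving 11 semitones down from Bb4 (the size of a diminished octave) reaches B3.

B 3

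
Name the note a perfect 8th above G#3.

G#4

For an octave the letter name doesn't change: still G, an octave up.
Moving 12 semitones up from G#3 (the size of a perfect octave) reaches G#4.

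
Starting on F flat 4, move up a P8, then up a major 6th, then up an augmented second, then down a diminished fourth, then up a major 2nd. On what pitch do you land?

C double-sharp 6

Up a perfect octave from Fb4: Fb5 (12 semitones up).
Up a major sixth from Fb5: Db6 (9 semitones up).
Up an augmented second from Db6: E6 (3 semitones up).
Down a diminished fourth from E6: B#5 (4 semitones down).
Up a major second from B#5: C##6 (2 semitones up).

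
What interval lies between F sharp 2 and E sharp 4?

F to E spans seven letter names (F-G-A-B-C-D-E), plus an octave, so the interval is some kind of fourteenth.
F#2 to E#4 is 23 semitones, matching the major fourteenth exactly, so the quality is major.
(Equivalently, a compound major seventh: a major seventh plus an octave.)

M14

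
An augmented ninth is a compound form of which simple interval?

augmented 2nd

Each octave removed subtracts seven from the number: 9 − 7 = 2.
Quality carries through unchanged, so the simple form is an augmented second.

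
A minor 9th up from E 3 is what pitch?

Counting two letter names plus an octave up from E lands on F.
A minor ninth spans 13 semitones, so from E3 the target pitch is F4.

F 4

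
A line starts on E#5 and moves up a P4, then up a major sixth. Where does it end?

F##6

A perfect fourth up from E#5 is A#5.
A#5 up a major sixth → F##6 (9 semitones).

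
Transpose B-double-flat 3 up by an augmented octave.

An octave keeps the letter name B, an octave up from B.
An augmented octave is 13 semitones; 13 semitones up from Bbb3 gives Bb4.

B-flat 4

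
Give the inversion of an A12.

diminished 4th

First reduce the compound augmented twelfth to its simple form, an augmented fifth.
Inverted interval numbers add to nine, so a fifth pairs with a fourth (5 + 4 = 9).
Quality inverts too: augmented becomes diminished. That makes the inversion a diminished fourth.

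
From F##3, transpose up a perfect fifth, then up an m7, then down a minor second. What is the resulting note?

A##4

A perfect fifth up from F##3 is C##4.
C##4 up a minor seventh → B#4 (10 semitones).
Down a minor second from B#4: A##4 (1 semitone down).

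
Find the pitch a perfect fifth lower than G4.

Five letter names down from G: C.
Moving 7 semitones down from G4 (the size of a perfect fifth) reaches C4.

C4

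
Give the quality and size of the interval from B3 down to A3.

Descending from B3 to A3 is the same interval as ascending A3 to B3.
A to B spans two letter names (A-B), so the interval is some kind of second.
Counting semitones, A3→B3 is 2, which is the major second.

major second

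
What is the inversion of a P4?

Inverted interval numbers add to nine, so a fourth pairs with a fifth (4 + 5 = 9).
And perfect stays perfect under inversion, so we get a perfect fifth.

perfect fifth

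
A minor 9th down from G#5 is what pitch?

Counting two letter names plus an octave down from G lands on F.
Moving 13 semitones down from G#5 (the size of a minor ninth) reaches F##4.

F##4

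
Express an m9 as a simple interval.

Take out an octave (7 from the number): 9 − 7 = 2.
Quality carries through unchanged, so the simple form is a minor second.

m2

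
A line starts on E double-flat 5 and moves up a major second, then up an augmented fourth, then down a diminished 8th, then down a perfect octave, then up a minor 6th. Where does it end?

Up a major second from Ebb5: Fb5 (2 semitones up).
Up an augmented fourth from Fb5: Bb5 (6 semitones up).
A diminished octave down from Bb5 is B4.
A perfect octave down from B4 is B3.
A minor sixth up from B3 is G4.

G 4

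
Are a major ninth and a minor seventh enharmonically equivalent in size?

No

14 semitones (major ninth) vs 10 semitones (minor seventh): not equal.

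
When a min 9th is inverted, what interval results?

First reduce the compound minor ninth to its simple form, a minor second.
Inverted interval numbers add to nine, so a second pairs with a seventh (2 + 7 = 9).
The quality also flips — minor becomes major — giving a major seventh.

major seventh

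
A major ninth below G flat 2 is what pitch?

F flat 1

Two letters down from G (plus an octave) reaches F.
A major ninth is 14 semitones; 14 semitones down from Gb2 gives Fb1.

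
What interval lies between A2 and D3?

P4

A to D spans four letter names (A-B-C-D): a fourth.
The perfect fourth spans 5 semitones, and A2 to D3 is exactly 5 semitones — so this is a perfect fourth.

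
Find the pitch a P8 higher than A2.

For an octave the letter name doesn't change: still A, an octave up.
A perfect octave is 12 semitones; 12 semitones up from A2 gives A3.

A3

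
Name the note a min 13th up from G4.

Eb6

Counting six letter names plus an octave up from G lands on E.
Moving 20 semitones up from G4 (the size of a minor thirteenth) reaches Eb6.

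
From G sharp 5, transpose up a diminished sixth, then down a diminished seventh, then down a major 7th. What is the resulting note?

G 4

G#5 up a diminished sixth → Eb6 (7 semitones).
A diminished seventh down from Eb6 is F#5.
A major seventh down from F#5 is G4.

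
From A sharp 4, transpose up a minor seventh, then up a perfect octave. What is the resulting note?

Up a minor seventh from A#4: G#5 (10 semitones up).
Up a perfect octave from G#5: G#6 (12 semitones up).

G sharp 6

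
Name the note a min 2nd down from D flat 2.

C 2

Two letter names down from D: C.
A minor second spans 1 semitone, so from Db2 the target pitch is C2.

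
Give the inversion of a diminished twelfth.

First reduce the compound diminished twelfth to its simple form, a diminished fifth.
Interval numbers invert to sum to nine: 5 + 4 = 9, so a fifth inverts to a fourth.
The quality also flips — diminished becomes augmented — giving an augmented fourth.

augmented fourth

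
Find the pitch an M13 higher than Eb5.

Six letters up from E (plus an octave) reaches C.
A major thirteenth spans 21 semitones, so from Eb5 the target pitch is C7.

C7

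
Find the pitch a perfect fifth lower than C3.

F2

The fifth takes the letter from C down to F.
A perfect fifth is 7 semitones; 7 semitones down from C3 gives F2.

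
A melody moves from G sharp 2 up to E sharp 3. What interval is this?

G to E spans six letter names (G-A-B-C-D-E): a sixth.
G#2 to E#3 is 9 semitones, matching the major sixth exactly, so the quality is major.

major sixth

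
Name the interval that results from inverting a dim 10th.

First reduce the compound diminished tenth to its simple form, a diminished third.
Interval numbers invert to sum to nine: 3 + 6 = 9, so a third inverts to a sixth.
And diminished becomes augmented under inversion, so we get an augmented sixth.

A6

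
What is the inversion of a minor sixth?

M3

The rule of nine gives the new number: 9 − 6 = 3, so a sixth becomes a third.
And minor becomes major under inversion, so we get a major third.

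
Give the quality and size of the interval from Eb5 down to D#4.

d9

Descending from Eb5 to D#4 is the same interval as ascending D#4 to Eb5.
D to E spans two letter names (D-E), plus an octave, so the interval is some kind of ninth.
A major ninth would be 14 semitones; D#4 to Eb5 is 12, two semitones narrower, so the interval is diminished.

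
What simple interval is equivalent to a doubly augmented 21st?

doubly augmented 7th

Subtracting seven from the interval number removes an octave: 21 − 14 = 7.
So a doubly augmented twenty-first is 2 octaves plus a doubly augmented seventh. The quality is unchanged.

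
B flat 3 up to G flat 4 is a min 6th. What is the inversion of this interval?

The rule of nine gives the new number: 9 − 6 = 3, so a sixth becomes a third.
The quality also flips — minor becomes major — giving a major third.

major third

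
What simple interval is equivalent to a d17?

diminished 3rd

Each octave removed subtracts seven from the number: 17 − 14 = 3.
That makes a diminished seventeenth a compound diminished third — 2 octaves plus a diminished third.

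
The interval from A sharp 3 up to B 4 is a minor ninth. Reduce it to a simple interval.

Take out an octave (7 from the number): 9 − 7 = 2.
So a minor ninth is an octave plus a minor second. The quality is unchanged.

minor 2nd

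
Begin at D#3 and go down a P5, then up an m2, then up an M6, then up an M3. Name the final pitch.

A#3

D#3 down a perfect fifth → G#2 (7 semitones).
A minor second up from G#2 is A2.
Up a major sixth from A2: F#3 (9 semitones up).
Up a major third from F#3: A#3 (4 semitones up).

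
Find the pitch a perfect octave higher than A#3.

A#4

The letter stays A (same as the start), shifted an octave up.
Moving 12 semitones up from A#3 (the size of a perfect octave) reaches A#4.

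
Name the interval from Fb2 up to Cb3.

F to C spans five letter names (F-G-A-B-C): a fifth.
Fb2 to Cb3 is 7 semitones, matching the perfect fifth exactly, so the quality is perfect.

P5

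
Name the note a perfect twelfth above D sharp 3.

The twelfth's letter: D up five letter names plus an octave → A.
A perfect twelfth is 19 semitones; 19 semitones up from D#3 gives A#4.

A sharp 4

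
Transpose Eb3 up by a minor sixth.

The sixth takes the letter from E up to C.
Moving 8 semitones up from Eb3 (the size of a minor sixth) reaches Cb4.

Cb4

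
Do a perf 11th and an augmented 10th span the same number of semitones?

A perfect eleventh spans 17 semitones, and an augmented tenth also spans 17 semitones — they're enharmonic.

Yes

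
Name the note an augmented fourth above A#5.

D##6

Four letter names up from A: D.
An augmented fourth spans 6 semitones, so from A#5 the target pitch is D##6.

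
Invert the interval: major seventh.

Inverted interval numbers add to nine, so a seventh pairs with a second (7 + 2 = 9).
And major becomes minor under inversion, so we get a minor second.

m2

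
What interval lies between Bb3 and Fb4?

B to F spans five letter names (B-C-D-E-F): a fifth.
Bb3 to Fb4 spans 6 semitones — one semitone narrower than the perfect fifth (7) — giving a diminished fifth.

diminished fifth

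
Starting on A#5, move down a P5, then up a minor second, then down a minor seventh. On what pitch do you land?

Down a perfect fifth from A#5: D#5 (7 semitones down).
D#5 up a minor second → E5 (1 semitone).
E5 down a minor seventh → F#4 (10 semitones).

F#4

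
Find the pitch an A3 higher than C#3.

Three letter names up from C: E.
An augmented third is 5 semitones; 5 semitones up from C#3 gives E##3.

E##3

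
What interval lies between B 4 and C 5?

B to C spans two letter names (B-C), so the interval is some kind of second.
A major second would be 2 semitones, but B4 to C5 is 1 — one semitone narrower, making it a minor second.

minor second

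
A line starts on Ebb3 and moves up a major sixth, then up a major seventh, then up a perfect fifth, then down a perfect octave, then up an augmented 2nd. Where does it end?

A major sixth up from Ebb3 is Cb4.
Up a major seventh from Cb4: Bb4 (11 semitones up).
Bb4 up a perfect fifth → F5 (7 semitones).
Down a perfect octave from F5: F4 (12 semitones down).
F4 up an augmented second → G#4 (3 semitones).

G#4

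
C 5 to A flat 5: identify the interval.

minor 6th

C to A spans six letter names (C-D-E-F-G-A), so the interval is some kind of sixth.
C5 to Ab5 is 8 semitones, a half step short of the major sixth (9), so this is minor.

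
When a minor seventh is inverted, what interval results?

Inverted interval numbers add to nine, so a seventh pairs with a second (7 + 2 = 9).
The quality also flips — minor becomes major — giving a major second.

major 2nd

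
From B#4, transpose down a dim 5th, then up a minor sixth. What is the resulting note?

C##5

B#4 down a diminished fifth → E##4 (6 semitones).
A minor sixth up from E##4 is C##5.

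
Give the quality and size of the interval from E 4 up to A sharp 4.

E to A spans four letter names (E-F-G-A): a fourth.
A perfect fourth would be 5 semitones; E4 to A#4 is 6, one semitone wider, so the interval is augmented.

augmented 4th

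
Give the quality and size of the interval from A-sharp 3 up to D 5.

diminished eleventh

A to D spans four letter names (A-B-C-D), plus an octave — that makes it an eleventh of some quality.
A perfect eleventh would be 17 semitones; A#3 to D5 is 16, one semitone narrower, so the interval is diminished.
(Equivalently, a compound diminished fourth: a diminished fourth plus an octave.)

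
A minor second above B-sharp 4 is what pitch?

C-sharp 5

Two letter names up from B: C.
Moving 1 semitone up from B#4 (the size of a minor second) reaches C#5.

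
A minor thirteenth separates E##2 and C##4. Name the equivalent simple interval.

Each octave removed subtracts seven from the number: 13 − 7 = 6.
That makes a minor thirteenth a compound minor sixth — an octave plus a minor sixth.

m6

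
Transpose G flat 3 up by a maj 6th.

Counting six letter names up from G lands on E.
A major sixth is 9 semitones; 9 semitones up from Gb3 gives Eb4.

E flat 4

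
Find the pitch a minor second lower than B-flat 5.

A 5

Two letter names down from B: A.
A minor second spans 1 semitone, so from Bb5 the target pitch is A5.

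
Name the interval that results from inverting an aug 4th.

The rule of nine gives the new number: 9 − 4 = 5, so a fourth becomes a fifth.
And augmented becomes diminished under inversion, so we get a diminished fifth.

d5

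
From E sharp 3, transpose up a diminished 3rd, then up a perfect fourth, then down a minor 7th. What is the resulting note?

D 3

E#3 up a diminished third → G3 (2 semitones).
G3 up a perfect fourth → C4 (5 semitones).
A minor seventh down from C4 is D3.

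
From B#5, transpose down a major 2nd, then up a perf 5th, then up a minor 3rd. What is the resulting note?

G#6

Down a major second from B#5: A#5 (2 semitones down).
A perfect fifth up from A#5 is E#6.
E#6 up a minor third → G#6 (3 semitones).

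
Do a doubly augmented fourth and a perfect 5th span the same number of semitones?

Yes

A doubly augmented fourth = 7 semitones = a perfect fifth; enharmonically equal.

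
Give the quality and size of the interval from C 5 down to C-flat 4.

Descending from C5 to Cb4 is the same interval as ascending Cb4 to C5.
C to C is the same letter name, plus an octave — that makes it an octave of some quality.
A perfect octave would be 12 semitones; Cb4 to C5 is 13, one semitone wider, so the interval is augmented.

augmented octave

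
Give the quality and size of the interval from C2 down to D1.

m7

Descending from C2 to D1 is the same interval as ascending D1 to C2.
D to C spans seven letter names (D-E-F-G-A-B-C) — that makes it a seventh of some quality.
At 10 semitones, D1→C2 falls one short of a major seventh: minor.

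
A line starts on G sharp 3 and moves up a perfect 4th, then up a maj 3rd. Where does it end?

G#3 up a perfect fourth → C#4 (5 semitones).
Up a major third from C#4: E#4 (4 semitones up).

E sharp 4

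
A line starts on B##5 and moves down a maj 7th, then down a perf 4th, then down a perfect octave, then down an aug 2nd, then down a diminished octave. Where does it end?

Down a major seventh from B##5: C##5 (11 semitones down).
C##5 down a perfect fourth → G##4 (5 semitones).
A perfect octave down from G##4 is G##3.
An augmented second down from G##3 is F#3.
A diminished octave down from F#3 is F##2.

F##2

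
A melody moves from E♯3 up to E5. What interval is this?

diminished fifteenth

E to E is the same letter name, plus 2 octaves, so the interval is some kind of fifteenth.
A perfect fifteenth would be 24 semitones; E#3 to E5 is 23, one semitone narrower, so the interval is diminished.
(Equivalently, a compound diminished octave: a diminished octave plus an octave.)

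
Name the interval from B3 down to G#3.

Descending from B3 to G#3 is the same interval as ascending G#3 to B3.
G to B spans three letter names (G-A-B) — that makes it a third of some quality.
A major third would be 4 semitones, but G#3 to B3 is 3 — one semitone narrower, making it a minor third.

m3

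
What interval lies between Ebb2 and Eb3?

A8

E to E is the same letter name, plus an octave: an octave.
The perfect octave is 12 semitones; here we have 13, one semitone wider: augmented.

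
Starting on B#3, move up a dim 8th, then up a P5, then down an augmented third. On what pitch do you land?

Db5

Up a diminished octave from B#3: B4 (11 semitones up).
A perfect fifth up from B4 is F#5.
F#5 down an augmented third → Db5 (5 semitones).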